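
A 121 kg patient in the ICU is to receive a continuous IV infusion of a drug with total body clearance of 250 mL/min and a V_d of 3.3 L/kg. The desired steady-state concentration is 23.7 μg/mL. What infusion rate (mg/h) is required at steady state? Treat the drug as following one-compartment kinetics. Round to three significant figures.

CL = 250 mL/min × 60/1000 = 15.00 L/h
Rate = CL × Css = 15.00 × 23.7 = 355.5 mg/h

356 mg/h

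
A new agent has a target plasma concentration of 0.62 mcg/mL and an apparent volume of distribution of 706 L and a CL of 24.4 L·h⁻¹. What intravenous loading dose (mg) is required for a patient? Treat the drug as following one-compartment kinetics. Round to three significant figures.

LD = Vd × C = 706.0 × 0.6200 = 437.7 mg

438 mg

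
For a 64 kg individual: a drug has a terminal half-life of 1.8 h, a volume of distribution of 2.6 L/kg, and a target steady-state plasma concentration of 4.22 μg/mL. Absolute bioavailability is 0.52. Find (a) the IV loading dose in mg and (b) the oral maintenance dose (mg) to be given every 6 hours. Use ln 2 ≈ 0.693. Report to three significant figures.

Vd(total) = 64 kg × 2.6 L/kg = 166.4 L
LD = Vd × C = 166.4 × 4.22 = 702.2 mg
CL = 0.693 × Vd / t½ = 0.693 × 166.4 / 1.8 = 64.06 L/h
D = CL × Css × τ / F = 64.06 × 4.22 × 6 / 0.52 = 3119 mg

(a) 702 mg; (b) 3120 mg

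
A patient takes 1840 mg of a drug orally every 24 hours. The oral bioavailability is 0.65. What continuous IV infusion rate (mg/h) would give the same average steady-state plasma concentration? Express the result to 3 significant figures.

49.8 mg/h

Equivalent systemic input: infusion rate = F·D/τ.
Rate = 0.65 × 1840 / 24 = 49.83 mg/h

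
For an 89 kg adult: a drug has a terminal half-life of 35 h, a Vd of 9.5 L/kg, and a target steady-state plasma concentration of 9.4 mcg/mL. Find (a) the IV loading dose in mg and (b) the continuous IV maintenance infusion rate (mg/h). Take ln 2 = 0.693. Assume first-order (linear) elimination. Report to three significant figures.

Vd = 9.5 L/kg × 89 kg = 845.5 L
LD = Vd × C = 845.5 × 9.4 = 7948 mg
CL = 0.693 × Vd / t½ = 0.693 × 845.5 / 35 = 16.74 L/h
Infusion rate = CL × Css = 16.74 × 9.4 = 157.4 mg/h

(a) 7950 mg; (b) 157 mg/h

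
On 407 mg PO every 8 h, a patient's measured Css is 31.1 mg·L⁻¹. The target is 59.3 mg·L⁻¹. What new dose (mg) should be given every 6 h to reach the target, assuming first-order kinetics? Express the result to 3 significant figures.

With linear kinetics, Css is proportional to dose rate (D/τ) at fixed clearance.
D₂ = D₁ × (Css,target / Css,current) × (τ₂/τ₁) = 407 × (59.3/31.1) × (6/8) = 582.0 mg

582 mg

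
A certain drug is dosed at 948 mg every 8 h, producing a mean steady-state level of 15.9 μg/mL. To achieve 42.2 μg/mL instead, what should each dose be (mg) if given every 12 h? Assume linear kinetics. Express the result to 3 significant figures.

With linear kinetics, Css is proportional to dose rate (D/τ) at fixed clearance.
D₂ = D₁ × (Css,target / Css,current) × (τ₂/τ₁) = 948 × (42.2/15.9) × (12/8) = 3774 mg

3770 mg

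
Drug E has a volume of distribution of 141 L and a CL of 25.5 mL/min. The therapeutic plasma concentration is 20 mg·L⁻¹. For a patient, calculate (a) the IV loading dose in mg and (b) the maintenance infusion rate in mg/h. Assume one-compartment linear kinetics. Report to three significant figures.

LD = Vd · C_target = 141.0 × 20 = 2820 mg
CL = 25.5 mL/min × 60/1000 = 1.530 L/h
Maintenance: replace elimination → rate = CL × Css = 1.530 × 20 = 30.60 mg/h

(a) 2820 mg; (b) 30.6 mg/h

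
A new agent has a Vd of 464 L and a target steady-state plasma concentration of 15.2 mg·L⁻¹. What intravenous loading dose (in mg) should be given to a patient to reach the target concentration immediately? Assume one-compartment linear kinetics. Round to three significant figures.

The loading dose fills Vd to the target concentration.
LD = Vd × C = 464.0 × 15.20 = 7053 mg

7050 mg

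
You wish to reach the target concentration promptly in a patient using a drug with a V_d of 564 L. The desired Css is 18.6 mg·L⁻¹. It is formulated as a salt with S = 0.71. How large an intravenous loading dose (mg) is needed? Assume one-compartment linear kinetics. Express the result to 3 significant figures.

The loading dose fills Vd to the target concentration.
LD = Vd × C / S = 564.0 × 18.60 / 0.71 = 14780 mg

14800 mg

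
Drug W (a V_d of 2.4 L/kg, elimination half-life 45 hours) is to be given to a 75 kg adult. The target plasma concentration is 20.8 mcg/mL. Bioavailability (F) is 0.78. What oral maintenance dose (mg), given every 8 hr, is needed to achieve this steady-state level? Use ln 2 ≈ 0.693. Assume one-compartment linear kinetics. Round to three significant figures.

Vd = 2.4 L/kg × 75 kg = 180.0 L
k = 0.693/45 = 0.01540 h⁻¹, so CL = k·Vd = 0.01540 × 180.0 = 2.772 L/h
D = CL × Css × τ / F = 2.772 × 20.8 × 8 / 0.78 = 591.4 mg

591 mg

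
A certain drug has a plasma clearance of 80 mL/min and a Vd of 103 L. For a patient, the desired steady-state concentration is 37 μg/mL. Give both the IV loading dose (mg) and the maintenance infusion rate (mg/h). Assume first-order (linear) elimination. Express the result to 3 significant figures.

LD = Vd · C_target = 103.0 × 37 = 3811 mg
CL = 80 mL/min = 80 × 0.06 = 4.800 L/h
Maintenance: replace elimination → rate = CL × Css = 4.800 × 37 = 177.6 mg/h

(a) 3810 mg; (b) 178 mg/h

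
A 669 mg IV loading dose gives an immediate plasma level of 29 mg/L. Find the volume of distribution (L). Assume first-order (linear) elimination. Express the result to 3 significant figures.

23.1 L

Immediately after an IV bolus, C₀ = Dose / Vd, so Vd = Dose / C₀.
Vd = 669 / 29 = 23.07 L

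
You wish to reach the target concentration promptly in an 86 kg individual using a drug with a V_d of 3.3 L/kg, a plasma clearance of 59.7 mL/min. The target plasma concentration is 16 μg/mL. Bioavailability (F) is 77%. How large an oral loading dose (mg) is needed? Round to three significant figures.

5900 mg

Vd = 3.3 L/kg × 86 kg = 283.8 L
The loading dose fills Vd to the target concentration; clearance is irrelevant here.
LD = Vd × C / F = 283.8 × 16.00 / 0.77 = 5897 mg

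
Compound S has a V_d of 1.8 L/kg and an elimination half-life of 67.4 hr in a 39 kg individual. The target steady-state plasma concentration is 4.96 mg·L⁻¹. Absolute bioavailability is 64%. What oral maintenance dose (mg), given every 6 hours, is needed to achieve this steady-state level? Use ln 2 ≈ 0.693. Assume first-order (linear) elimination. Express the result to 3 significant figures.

Vd(total) = 39 kg × 1.8 L/kg = 70.20 L
CL = 0.693 × Vd / t½ = 0.693 × 70.20 / 67.4 = 0.7218 L/h
D = CL × Css × τ / F = 0.7218 × 4.96 × 6 / 0.64 = 33.56 mg

33.6 mg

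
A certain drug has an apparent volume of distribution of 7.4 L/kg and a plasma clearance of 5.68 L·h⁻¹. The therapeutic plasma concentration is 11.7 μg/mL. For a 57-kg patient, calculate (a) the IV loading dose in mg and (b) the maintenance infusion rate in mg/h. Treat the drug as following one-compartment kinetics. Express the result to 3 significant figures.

(a) 4940 mg; (b) 66.5 mg/h

Total Vd = 7.4 × 57 = 421.8 L
Loading dose = Vd × C = 421.8 × 11.7 = 4935 mg
Infusion rate = 5.680 L/h × 11.7 mg/L = 66.46 mg/h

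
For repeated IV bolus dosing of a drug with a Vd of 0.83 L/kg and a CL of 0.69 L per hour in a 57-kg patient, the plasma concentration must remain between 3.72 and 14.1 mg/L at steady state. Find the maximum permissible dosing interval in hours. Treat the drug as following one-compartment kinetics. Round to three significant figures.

Total Vd = 0.83 × 57 = 47.31 L
k = CL / Vd = 0.6900 / 47.31 = 0.01458 h⁻¹
Between IV bolus doses, concentration decays as C = C₀·e^(−kτ), so C_peak/C_trough = e^(kτ).
τ_max = ln(C_peak/C_trough) / k = ln(14.1/3.72) / 0.01458 = 1.332 / 0.01458 = 91.36 h

91.4 h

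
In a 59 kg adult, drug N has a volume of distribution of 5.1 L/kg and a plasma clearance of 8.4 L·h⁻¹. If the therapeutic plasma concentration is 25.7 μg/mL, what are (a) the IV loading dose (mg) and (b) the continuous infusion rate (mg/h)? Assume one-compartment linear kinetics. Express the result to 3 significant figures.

(a) 7730 mg; (b) 216 mg/h

Vd = 5.1 L/kg × 59 kg = 300.9 L
Loading: fill Vd to C_target → 300.9 L × 25.7 mg/L = 7733 mg
Maintenance: replace elimination → rate = CL × Css = 8.400 × 25.7 = 215.9 mg/h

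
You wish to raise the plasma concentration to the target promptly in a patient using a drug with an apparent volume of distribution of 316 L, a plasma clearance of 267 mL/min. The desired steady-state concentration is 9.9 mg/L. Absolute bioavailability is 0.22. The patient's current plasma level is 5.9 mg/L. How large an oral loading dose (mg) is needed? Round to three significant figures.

The loading dose fills Vd to the target concentration.
Concentration deficit ΔC = 9.9 − 5.9 = 4.000 mg/L
LD = Vd × ΔC / F = 316.0 × 4.000 / 0.22 = 5745 mg

5750 mg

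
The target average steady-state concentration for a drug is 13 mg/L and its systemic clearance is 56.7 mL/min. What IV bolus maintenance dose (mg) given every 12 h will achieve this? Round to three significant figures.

531 mg

CL = 56.7 mL/min × 60/1000 = 3.402 L/h
At steady state, dose per interval replaces the amount cleared in that interval: D/τ = CL·Css.
D = CL × Css × τ = 3.402 × 13 × 12 = 530.7 mg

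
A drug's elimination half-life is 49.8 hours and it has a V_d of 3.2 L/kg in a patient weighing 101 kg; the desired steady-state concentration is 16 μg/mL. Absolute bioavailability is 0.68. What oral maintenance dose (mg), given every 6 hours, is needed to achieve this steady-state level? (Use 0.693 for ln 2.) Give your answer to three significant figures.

Vd = 3.2 L/kg × 101 kg = 323.2 L
CL = 0.693 × Vd / t½ = 0.693 × 323.2 / 49.8 = 4.498 L/h
D = CL × Css × τ / F = 4.498 × 16 × 6 / 0.68 = 635.0 mg

635 mg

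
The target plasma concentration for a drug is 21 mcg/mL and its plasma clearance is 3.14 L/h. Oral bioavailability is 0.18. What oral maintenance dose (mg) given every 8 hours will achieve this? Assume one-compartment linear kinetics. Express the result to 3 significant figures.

D = CL × Css × τ / F = 3.140 × 21 × 8 / 0.18 = 2931 mg

2930 mg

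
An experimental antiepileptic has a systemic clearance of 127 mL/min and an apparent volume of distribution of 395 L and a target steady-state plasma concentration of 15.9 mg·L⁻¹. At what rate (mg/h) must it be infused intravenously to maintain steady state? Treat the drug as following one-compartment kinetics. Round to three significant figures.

121 mg/h

CL = 127 mL/min × 60/1000 = 7.620 L/h
Infusion rate = CL · Css = 7.620 L/h × 15.9 mg/L = 121.2 mg/h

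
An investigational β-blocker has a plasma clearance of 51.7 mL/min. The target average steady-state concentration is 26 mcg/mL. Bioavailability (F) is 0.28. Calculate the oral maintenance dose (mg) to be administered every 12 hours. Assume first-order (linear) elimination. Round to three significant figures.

CL = 51.7 mL/min = 51.7 × 0.06 = 3.102 L/h
D = CL × Css × τ / F = 3.102 × 26 × 12 / 0.28 = 3457 mg

3460 mg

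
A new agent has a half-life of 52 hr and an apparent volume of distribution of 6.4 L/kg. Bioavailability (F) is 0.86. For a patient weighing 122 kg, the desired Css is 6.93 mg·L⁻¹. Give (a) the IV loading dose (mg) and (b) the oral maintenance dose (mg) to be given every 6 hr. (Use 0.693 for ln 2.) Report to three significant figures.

Total Vd = 6.4 × 122 = 780.8 L
LD = Vd × C = 780.8 × 6.93 = 5411 mg
CL = 0.693 × Vd / t½ = 0.693 × 780.8 / 52 = 10.41 L/h
D = CL × Css × τ / F = 10.41 × 6.93 × 6 / 0.86 = 503.3 mg

(a) 5410 mg; (b) 503 mg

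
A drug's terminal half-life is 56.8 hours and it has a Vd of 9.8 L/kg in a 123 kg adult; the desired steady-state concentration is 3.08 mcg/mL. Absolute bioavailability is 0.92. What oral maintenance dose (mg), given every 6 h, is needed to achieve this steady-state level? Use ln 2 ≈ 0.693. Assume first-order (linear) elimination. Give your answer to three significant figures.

295 mg

Total Vd = 9.8 × 123 = 1205 L
CL = ln 2 · Vd / t½ = 0.693 × 1205 / 56.8 = 14.70 L/h
D = CL × Css × τ / F = 14.70 × 3.08 × 6 / 0.92 = 295.3 mg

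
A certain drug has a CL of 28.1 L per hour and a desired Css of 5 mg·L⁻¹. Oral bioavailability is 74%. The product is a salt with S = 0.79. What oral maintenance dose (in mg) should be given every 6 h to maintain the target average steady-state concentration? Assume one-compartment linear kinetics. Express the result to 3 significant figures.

At steady state, dose per interval replaces the amount cleared in that interval: F·S·D/τ = CL·Css.
D = CL × Css × τ / F / S = 28.10 × 5 × 6 / 0.74 / 0.79 = 1442 mg

1440 mg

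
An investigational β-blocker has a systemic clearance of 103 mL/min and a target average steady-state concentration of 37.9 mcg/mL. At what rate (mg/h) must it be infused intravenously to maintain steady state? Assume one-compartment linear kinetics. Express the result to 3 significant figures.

Convert clearance: 103 mL/min × 60 min/h ÷ 1000 mL/L = 6.180 L/h
Infusion rate = CL · Css = 6.180 L/h × 37.9 mg/L = 234.2 mg/h

234 mg/h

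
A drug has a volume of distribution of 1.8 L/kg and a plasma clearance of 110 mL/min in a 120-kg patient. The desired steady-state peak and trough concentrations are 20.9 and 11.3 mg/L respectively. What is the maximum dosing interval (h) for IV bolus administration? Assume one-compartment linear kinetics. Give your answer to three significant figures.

Vd(total) = 120 kg × 1.8 L/kg = 216.0 L
Convert clearance: 110 mL/min × 60 min/h ÷ 1000 mL/L = 6.600 L/h
k = CL / Vd = 6.600 / 216.0 = 0.03056 h⁻¹
Between IV bolus doses, concentration decays as C = C₀·e^(−kτ), so C_peak/C_trough = e^(kτ).
τ_max = ln(C_peak/C_trough) / k = ln(20.9/11.3) / 0.03056 = 0.6149 / 0.03056 = 20.12 h

20.1 h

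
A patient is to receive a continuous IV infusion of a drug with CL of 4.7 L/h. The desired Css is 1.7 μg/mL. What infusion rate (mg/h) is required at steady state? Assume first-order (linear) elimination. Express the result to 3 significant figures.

7.99 mg/h

At steady state, infusion rate equals elimination rate: rate in = CL × Css.
Infusion rate = CL · Css = 4.700 L/h × 1.7 mg/L = 7.990 mg/h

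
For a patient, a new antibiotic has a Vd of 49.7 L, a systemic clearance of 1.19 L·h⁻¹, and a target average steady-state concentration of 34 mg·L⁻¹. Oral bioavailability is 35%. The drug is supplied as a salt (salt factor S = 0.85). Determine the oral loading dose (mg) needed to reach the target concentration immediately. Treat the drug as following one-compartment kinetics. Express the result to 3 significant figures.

5680 mg

Loading dose depends on Vd (not clearance): it fills the distribution volume.
LD = Vd × C / F / S = 49.70 × 34.00 / 0.35 / 0.85 = 5680 mg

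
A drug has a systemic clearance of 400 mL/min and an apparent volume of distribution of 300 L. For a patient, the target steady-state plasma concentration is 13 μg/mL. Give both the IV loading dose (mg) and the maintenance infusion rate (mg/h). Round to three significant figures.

(a) 3900 mg; (b) 312 mg/h

Loading dose = Vd × C = 300.0 × 13 = 3900 mg
Convert clearance: 400 mL/min × 60 min/h ÷ 1000 mL/L = 24.00 L/h
Maintenance: replace elimination → rate = CL × Css = 24.00 × 13 = 312.0 mg/h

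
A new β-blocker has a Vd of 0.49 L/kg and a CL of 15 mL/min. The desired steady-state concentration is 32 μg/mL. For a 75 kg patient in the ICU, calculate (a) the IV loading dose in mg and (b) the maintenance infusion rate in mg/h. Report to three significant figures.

(a) 1180 mg; (b) 28.8 mg/h

Vd(total) = 75 kg × 0.49 L/kg = 36.75 L
Loading dose = Vd × C = 36.75 × 32 = 1176 mg
Convert clearance: 15 mL/min × 60 min/h ÷ 1000 mL/L = 0.9000 L/h
Infusion rate = 0.9000 L/h × 32 mg/L = 28.80 mg/h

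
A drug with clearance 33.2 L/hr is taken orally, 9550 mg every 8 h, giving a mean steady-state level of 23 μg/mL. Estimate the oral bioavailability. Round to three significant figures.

0.640

F·D/τ = CL·Css at steady state → F = CL·Css·τ / D.
F = 33.2 × 23 × 8 / 9550 = 0.640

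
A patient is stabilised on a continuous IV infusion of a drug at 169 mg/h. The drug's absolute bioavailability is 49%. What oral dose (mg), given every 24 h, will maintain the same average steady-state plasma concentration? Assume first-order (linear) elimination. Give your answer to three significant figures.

To maintain the same Css, the systemic dosing rate must be unchanged: F·D/τ = infusion rate.
D = rate × τ / F = 169 × 24 / 0.49 = 8278 mg

8280 mg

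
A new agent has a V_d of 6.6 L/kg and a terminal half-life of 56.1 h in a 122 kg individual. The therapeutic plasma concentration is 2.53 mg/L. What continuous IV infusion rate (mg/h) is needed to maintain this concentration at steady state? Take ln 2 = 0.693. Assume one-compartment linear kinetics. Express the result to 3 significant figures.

Total Vd = 6.6 × 122 = 805.2 L
CL = 0.693 × Vd / t½ = 0.693 × 805.2 / 56.1 = 9.947 L/h
Infusion rate = CL × Css = 9.947 × 2.53 = 25.17 mg/h

25.2 mg/h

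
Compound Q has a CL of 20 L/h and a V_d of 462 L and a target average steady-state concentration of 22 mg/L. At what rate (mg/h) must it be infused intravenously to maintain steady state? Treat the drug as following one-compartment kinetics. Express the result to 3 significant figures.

440 mg/h

Rate = CL × Css = 20.00 × 22 = 440.0 mg/h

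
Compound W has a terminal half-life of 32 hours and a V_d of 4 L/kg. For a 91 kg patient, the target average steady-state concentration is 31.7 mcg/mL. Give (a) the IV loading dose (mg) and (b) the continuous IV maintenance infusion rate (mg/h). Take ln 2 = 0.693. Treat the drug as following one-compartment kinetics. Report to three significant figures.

Total Vd = 4 × 91 = 364.0 L
LD = Vd × C = 364.0 × 31.7 = 11540 mg
CL = 0.693 × Vd / t½ = 0.693 × 364.0 / 32 = 7.883 L/h
Infusion rate = CL × Css = 7.883 × 31.7 = 249.9 mg/h

(a) 11500 mg; (b) 250 mg/h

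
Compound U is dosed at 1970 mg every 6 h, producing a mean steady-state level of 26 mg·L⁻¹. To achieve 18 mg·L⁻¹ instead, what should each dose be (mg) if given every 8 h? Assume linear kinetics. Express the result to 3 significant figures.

For first-order elimination, Css ∝ F·D/(CL·τ); F and CL are unchanged, so Css ∝ D/τ.
D₂ = D₁ × (Css,target / Css,current) × (τ₂/τ₁) = 1970 × (18/26) × (8/6) = 1818 mg

1820 mg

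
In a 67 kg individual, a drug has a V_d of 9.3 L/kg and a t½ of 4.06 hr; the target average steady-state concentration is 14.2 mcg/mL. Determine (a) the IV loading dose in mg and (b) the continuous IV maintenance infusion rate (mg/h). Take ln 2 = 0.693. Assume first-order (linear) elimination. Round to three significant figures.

Total Vd = 9.3 × 67 = 623.1 L
LD = Vd × C = 623.1 × 14.2 = 8848 mg
CL = 0.693 × Vd / t½ = 0.693 × 623.1 / 4.06 = 106.4 L/h
Infusion rate = CL × Css = 106.4 × 14.2 = 1511 mg/h

(a) 8850 mg; (b) 1510 mg/h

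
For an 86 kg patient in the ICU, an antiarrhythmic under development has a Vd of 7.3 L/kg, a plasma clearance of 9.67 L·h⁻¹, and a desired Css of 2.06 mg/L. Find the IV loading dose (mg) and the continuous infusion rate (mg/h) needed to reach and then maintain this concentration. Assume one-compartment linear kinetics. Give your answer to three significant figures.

Vd(total) = 86 kg × 7.3 L/kg = 627.8 L
LD = Vd · C_target = 627.8 × 2.06 = 1293 mg
Maintenance: replace elimination → rate = CL × Css = 9.670 × 2.06 = 19.92 mg/h

(a) 1290 mg; (b) 19.9 mg/h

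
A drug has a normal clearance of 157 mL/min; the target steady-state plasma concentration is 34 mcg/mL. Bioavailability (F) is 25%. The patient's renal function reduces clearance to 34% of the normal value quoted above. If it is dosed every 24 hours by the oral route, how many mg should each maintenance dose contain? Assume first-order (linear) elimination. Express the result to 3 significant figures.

10500 mg

Convert clearance: 157 mL/min × 60 min/h ÷ 1000 mL/L = 9.420 L/h
Patient clearance = 0.34 × 9.420 = 3.203 L/h
At steady state, dose per interval replaces the amount cleared in that interval: F·D/τ = CL·Css.
D = CL × Css × τ / F = 3.203 × 34 × 24 / 0.25 = 10450 mg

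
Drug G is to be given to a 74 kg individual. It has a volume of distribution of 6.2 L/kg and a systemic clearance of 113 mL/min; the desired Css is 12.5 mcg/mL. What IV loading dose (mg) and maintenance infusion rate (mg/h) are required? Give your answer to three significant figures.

Total Vd = 6.2 × 74 = 458.8 L
LD = Vd · C_target = 458.8 × 12.5 = 5735 mg
Convert clearance: 113 mL/min × 60 min/h ÷ 1000 mL/L = 6.780 L/h
Maintenance infusion rate = CL × Css = 6.780 × 12.5 = 84.75 mg/h

(a) 5740 mg; (b) 84.8 mg/h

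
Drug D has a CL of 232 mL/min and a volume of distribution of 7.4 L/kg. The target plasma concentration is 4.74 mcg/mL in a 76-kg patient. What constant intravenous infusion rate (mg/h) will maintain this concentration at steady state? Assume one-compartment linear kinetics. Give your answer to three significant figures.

Convert clearance: 232 mL/min × 60 min/h ÷ 1000 mL/L = 13.92 L/h
R₀ = 13.92 × 4.74 = 65.98 mg/h

66.0 mg/h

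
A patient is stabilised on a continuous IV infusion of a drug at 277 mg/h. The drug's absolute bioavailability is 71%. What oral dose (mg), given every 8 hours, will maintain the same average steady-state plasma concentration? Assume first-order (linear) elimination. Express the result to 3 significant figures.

3120 mg

To maintain the same Css, the systemic dosing rate must be unchanged: F·D/τ = infusion rate.
D = rate × τ / F = 277 × 8 / 0.71 = 3121 mg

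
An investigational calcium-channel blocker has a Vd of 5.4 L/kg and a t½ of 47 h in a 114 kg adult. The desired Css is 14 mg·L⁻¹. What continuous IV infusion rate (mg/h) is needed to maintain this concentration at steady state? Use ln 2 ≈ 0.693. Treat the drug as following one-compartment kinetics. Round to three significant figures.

Vd = 5.4 L/kg × 114 kg = 615.6 L
CL = 0.693 × Vd / t½ = 0.693 × 615.6 / 47 = 9.077 L/h
Infusion rate = CL × Css = 9.077 × 14 = 127.1 mg/h

127 mg/h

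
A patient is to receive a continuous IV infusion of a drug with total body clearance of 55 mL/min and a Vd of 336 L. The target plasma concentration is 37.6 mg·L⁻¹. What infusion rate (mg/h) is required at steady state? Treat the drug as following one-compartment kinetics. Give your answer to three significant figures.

CL = 55 mL/min = 55 × 0.06 = 3.300 L/h
Maintenance depends on clearance, not Vd — rate in must match rate out.
Infusion rate = CL · Css = 3.300 L/h × 37.6 mg/L = 124.1 mg/h

124 mg/h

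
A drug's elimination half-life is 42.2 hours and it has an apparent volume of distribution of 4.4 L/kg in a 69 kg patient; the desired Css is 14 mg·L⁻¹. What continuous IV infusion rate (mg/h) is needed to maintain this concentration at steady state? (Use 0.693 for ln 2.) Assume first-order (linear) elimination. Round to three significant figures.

Vd(total) = 69 kg × 4.4 L/kg = 303.6 L
CL = 0.693 × Vd / t½ = 0.693 × 303.6 / 42.2 = 4.986 L/h
Infusion rate = CL × Css = 4.986 × 14 = 69.80 mg/h

69.8 mg/h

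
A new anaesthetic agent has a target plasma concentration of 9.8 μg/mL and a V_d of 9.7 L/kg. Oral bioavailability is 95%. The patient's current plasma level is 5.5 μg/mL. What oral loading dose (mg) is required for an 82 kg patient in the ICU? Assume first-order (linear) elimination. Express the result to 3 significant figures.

Vd = 9.7 L/kg × 82 kg = 795.4 L
Concentration deficit ΔC = 9.8 − 5.5 = 4.300 mg/L
LD = Vd × ΔC / F = 795.4 × 4.300 / 0.95 = 3600 mg

3600 mg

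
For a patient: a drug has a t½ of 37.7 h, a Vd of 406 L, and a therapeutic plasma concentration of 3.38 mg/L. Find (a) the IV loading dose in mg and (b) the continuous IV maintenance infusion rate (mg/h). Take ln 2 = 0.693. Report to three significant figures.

(a) 1370 mg; (b) 25.2 mg/h

LD = Vd × C = 406.0 × 3.38 = 1372 mg
CL = 0.693 × Vd / t½ = 0.693 × 406.0 / 37.7 = 7.463 L/h
Infusion rate = CL × Css = 7.463 × 3.38 = 25.22 mg/h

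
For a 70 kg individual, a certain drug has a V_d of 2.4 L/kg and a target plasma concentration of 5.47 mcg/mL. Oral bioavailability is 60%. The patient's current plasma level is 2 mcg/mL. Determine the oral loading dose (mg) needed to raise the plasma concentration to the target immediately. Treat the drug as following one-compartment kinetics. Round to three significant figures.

Total Vd = 2.4 × 70 = 168.0 L
Concentration deficit ΔC = 5.47 − 2 = 3.470 mg/L
LD = Vd × ΔC / F = 168.0 × 3.470 / 0.6 = 971.6 mg

972 mg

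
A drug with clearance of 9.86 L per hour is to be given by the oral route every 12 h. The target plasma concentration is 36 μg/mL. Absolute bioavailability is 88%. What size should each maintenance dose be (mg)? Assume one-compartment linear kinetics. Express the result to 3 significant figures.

4840 mg

D = CL × Css × τ / F = 9.860 × 36 × 12 / 0.88 = 4840 mg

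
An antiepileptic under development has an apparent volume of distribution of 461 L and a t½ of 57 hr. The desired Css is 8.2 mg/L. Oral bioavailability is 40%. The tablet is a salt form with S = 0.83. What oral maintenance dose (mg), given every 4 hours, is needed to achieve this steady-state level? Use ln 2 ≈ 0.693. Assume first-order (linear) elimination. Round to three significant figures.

554 mg

CL = ln 2 · Vd / t½ = 0.693 × 461.0 / 57 = 5.605 L/h
D = CL × Css × τ / F / S = 5.605 × 8.2 × 4 / 0.4 / 0.83 = 553.7 mg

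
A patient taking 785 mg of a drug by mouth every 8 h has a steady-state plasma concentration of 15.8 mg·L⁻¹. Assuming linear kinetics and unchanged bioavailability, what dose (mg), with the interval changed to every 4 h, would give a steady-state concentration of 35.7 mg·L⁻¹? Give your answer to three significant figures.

887 mg

With linear kinetics, Css is proportional to dose rate (D/τ) at fixed clearance.
D₂ = D₁ × (Css,target / Css,current) × (τ₂/τ₁) = 785 × (35.7/15.8) × (4/8) = 886.9 mg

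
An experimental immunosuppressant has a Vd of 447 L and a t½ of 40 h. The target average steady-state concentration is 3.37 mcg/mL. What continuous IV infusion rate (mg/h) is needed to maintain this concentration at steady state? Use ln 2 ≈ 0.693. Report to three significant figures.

26.1 mg/h

k = 0.693/40 = 0.01733 h⁻¹, so CL = k·Vd = 0.01733 × 447.0 = 7.747 L/h
Infusion rate = CL × Css = 7.747 × 3.37 = 26.11 mg/h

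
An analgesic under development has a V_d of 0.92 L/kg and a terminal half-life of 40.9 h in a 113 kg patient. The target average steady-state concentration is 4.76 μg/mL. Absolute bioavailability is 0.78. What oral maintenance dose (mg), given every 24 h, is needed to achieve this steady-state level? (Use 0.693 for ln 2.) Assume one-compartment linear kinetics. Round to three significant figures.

258 mg

Vd(total) = 113 kg × 0.92 L/kg = 104.0 L
CL = ln 2 · Vd / t½ = 0.693 × 104.0 / 40.9 = 1.762 L/h
D = CL × Css × τ / F = 1.762 × 4.76 × 24 / 0.78 = 258.1 mg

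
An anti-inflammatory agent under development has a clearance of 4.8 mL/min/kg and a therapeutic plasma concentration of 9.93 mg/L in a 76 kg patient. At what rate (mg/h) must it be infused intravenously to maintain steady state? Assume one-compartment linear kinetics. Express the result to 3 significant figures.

CL = 4.8 mL/min/kg × 76 kg = 364.8 mL/min = 364.8 × 60/1000 = 21.89 L/h
At steady state, infusion rate equals elimination rate: rate in = CL × Css.
Rate = CL × Css = 21.89 × 9.93 = 217.4 mg/h

217 mg/h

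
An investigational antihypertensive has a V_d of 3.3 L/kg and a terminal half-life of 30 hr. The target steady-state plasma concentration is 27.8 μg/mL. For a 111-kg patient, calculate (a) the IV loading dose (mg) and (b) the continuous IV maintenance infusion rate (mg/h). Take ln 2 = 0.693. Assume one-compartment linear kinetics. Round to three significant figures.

(a) 10200 mg; (b) 235 mg/h

Vd = 3.3 L/kg × 111 kg = 366.3 L
LD = Vd × C = 366.3 × 27.8 = 10180 mg
CL = 0.693 × Vd / t½ = 0.693 × 366.3 / 30 = 8.462 L/h
Infusion rate = CL × Css = 8.462 × 27.8 = 235.2 mg/h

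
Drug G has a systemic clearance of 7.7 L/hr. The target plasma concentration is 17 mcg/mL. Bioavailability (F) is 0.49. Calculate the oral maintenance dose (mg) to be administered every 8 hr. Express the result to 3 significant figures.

2140 mg

D = CL × Css × τ / F = 7.700 × 17 × 8 / 0.49 = 2137 mg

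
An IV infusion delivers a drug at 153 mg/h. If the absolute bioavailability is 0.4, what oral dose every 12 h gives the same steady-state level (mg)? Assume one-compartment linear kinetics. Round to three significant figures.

To maintain the same Css, the systemic dosing rate must be unchanged: F·D/τ = infusion rate.
D = rate × τ / F = 153 × 12 / 0.4 = 4590 mg

4590 mg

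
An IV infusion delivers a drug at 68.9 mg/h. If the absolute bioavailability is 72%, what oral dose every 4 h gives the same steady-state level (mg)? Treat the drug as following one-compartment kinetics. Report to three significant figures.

383 mg

To maintain the same Css, the systemic dosing rate must be unchanged: F·D/τ = infusion rate.
D = rate × τ / F = 68.9 × 4 / 0.72 = 382.8 mg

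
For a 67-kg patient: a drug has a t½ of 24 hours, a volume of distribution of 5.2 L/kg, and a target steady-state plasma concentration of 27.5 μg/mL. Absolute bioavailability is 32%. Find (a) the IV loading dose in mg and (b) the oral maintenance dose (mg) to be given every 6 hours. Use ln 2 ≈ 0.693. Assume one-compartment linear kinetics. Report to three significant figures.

(a) 9580 mg; (b) 5190 mg

Vd = 5.2 L/kg × 67 kg = 348.4 L
LD = Vd × C = 348.4 × 27.5 = 9581 mg
CL = 0.693 × Vd / t½ = 0.693 × 348.4 / 24 = 10.06 L/h
D = CL × Css × τ / F = 10.06 × 27.5 × 6 / 0.32 = 5187 mg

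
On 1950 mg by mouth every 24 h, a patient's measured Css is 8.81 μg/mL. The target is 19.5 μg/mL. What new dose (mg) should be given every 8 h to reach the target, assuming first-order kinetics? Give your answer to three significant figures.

For first-order elimination, Css ∝ F·D/(CL·τ); F and CL are unchanged, so Css ∝ D/τ.
D₂ = D₁ × (Css,target / Css,current) × (τ₂/τ₁) = 1950 × (19.5/8.81) × (8/24) = 1439 mg

1440 mg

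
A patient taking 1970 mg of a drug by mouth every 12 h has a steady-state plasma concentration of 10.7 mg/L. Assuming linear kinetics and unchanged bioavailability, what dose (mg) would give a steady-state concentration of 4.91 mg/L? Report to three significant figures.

904 mg

With linear kinetics, Css is proportional to dose rate (D/τ) at fixed clearance.
D₂ = D₁ × (Css,target / Css,current) = 1970 × 4.91/10.7 = 904.0 mg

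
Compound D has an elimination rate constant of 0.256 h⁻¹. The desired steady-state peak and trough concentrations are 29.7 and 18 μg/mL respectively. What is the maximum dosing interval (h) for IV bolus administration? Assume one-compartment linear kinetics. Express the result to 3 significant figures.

Between IV bolus doses, concentration decays as C = C₀·e^(−kτ), so C_peak/C_trough = e^(kτ).
τ_max = ln(C_peak/C_trough) / k = ln(29.7/18) / 0.2560 = 0.5008 / 0.2560 = 1.956 h

1.96 h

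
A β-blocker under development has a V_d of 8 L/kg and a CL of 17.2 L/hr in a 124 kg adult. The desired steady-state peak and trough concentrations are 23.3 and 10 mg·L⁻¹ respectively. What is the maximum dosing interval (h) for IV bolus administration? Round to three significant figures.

48.8 h

Vd(total) = 124 kg × 8 L/kg = 992.0 L
k = CL / Vd = 17.20 / 992.0 = 0.01734 h⁻¹
Between IV bolus doses, concentration decays as C = C₀·e^(−kτ), so C_peak/C_trough = e^(kτ).
τ_max = ln(C_peak/C_trough) / k = ln(23.3/10) / 0.01734 = 0.8459 / 0.01734 = 48.78 h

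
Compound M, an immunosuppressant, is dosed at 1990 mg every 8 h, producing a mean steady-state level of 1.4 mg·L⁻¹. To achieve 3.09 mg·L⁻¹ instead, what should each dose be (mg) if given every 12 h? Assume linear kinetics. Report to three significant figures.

6590 mg

For first-order elimination, Css ∝ F·D/(CL·τ); F and CL are unchanged, so Css ∝ D/τ.
D₂ = D₁ × (Css,target / Css,current) × (τ₂/τ₁) = 1990 × (3.09/1.4) × (12/8) = 6588 mg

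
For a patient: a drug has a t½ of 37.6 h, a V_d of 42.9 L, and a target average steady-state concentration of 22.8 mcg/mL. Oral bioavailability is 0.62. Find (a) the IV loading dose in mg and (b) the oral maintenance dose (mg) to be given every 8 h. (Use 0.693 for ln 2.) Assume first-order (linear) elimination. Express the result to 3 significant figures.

LD = Vd × C = 42.90 × 22.8 = 978.1 mg
CL = 0.693 × Vd / t½ = 0.693 × 42.90 / 37.6 = 0.7907 L/h
D = CL × Css × τ / F = 0.7907 × 22.8 × 8 / 0.62 = 232.6 mg

(a) 978 mg; (b) 233 mg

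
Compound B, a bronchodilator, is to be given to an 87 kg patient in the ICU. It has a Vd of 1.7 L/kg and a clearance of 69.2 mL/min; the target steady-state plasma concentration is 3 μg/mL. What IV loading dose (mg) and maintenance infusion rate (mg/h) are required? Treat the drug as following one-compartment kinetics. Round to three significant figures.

Vd(total) = 87 kg × 1.7 L/kg = 147.9 L
LD = Vd · C_target = 147.9 × 3 = 443.7 mg
Convert clearance: 69.2 mL/min × 60 min/h ÷ 1000 mL/L = 4.152 L/h
Maintenance: replace elimination → rate = CL × Css = 4.152 × 3 = 12.46 mg/h

(a) 444 mg; (b) 12.5 mg/h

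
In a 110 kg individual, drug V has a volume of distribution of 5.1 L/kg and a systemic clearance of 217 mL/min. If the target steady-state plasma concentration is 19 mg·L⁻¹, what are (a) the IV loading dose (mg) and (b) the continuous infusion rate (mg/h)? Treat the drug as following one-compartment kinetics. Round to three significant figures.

Vd(total) = 110 kg × 5.1 L/kg = 561.0 L
Loading: fill Vd to C_target → 561.0 L × 19 mg/L = 10660 mg
CL = 217 mL/min × 60/1000 = 13.02 L/h
Maintenance infusion rate = CL × Css = 13.02 × 19 = 247.4 mg/h

(a) 10700 mg; (b) 247 mg/h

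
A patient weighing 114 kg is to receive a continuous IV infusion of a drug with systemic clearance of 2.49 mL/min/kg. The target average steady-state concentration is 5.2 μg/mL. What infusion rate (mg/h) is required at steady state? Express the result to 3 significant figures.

CL = 2.49 mL/min/kg × 114 kg = 283.9 mL/min = 283.9 × 60/1000 = 17.03 L/h
At steady state, infusion rate equals elimination rate: rate in = CL × Css.
Infusion rate = CL · Css = 17.03 L/h × 5.2 mg/L = 88.56 mg/h

88.6 mg/h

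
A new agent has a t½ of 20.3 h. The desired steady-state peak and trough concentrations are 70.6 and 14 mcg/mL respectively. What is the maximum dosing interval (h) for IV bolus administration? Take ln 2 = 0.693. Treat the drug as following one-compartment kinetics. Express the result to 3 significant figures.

k = 0.693 / t½ = 0.693 / 20.3 = 0.03414 h⁻¹
Between IV bolus doses, concentration decays as C = C₀·e^(−kτ), so C_peak/C_trough = e^(kτ).
τ_max = ln(C_peak/C_trough) / k = ln(70.6/14) / 0.03414 = 1.618 / 0.03414 = 47.39 h

47.4 h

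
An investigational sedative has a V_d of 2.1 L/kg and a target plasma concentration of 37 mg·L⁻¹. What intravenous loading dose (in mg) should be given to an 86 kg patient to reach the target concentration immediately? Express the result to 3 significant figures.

Vd(total) = 86 kg × 2.1 L/kg = 180.6 L
LD = Vd × C = 180.6 × 37.00 = 6682 mg

6680 mg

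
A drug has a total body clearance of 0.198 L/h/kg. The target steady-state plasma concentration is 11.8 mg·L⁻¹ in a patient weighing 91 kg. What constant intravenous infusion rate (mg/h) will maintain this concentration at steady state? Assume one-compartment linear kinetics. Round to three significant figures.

CL = 0.198 L/h/kg × 91 kg = 18.02 L/h
R₀ = 18.02 × 11.8 = 212.6 mg/h

213 mg/h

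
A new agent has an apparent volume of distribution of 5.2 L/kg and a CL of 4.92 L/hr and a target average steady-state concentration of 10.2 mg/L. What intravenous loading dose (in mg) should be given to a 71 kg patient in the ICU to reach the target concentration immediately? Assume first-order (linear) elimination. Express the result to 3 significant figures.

Vd = 5.2 L/kg × 71 kg = 369.2 L
LD is governed by Vd — clearance does not enter the loading-dose calculation.
LD = Vd × C = 369.2 × 10.20 = 3766 mg

3770 mg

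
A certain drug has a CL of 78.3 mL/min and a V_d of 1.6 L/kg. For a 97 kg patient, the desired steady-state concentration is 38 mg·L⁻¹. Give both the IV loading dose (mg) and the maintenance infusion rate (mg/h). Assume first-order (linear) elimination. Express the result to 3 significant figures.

Vd(total) = 97 kg × 1.6 L/kg = 155.2 L
Loading: fill Vd to C_target → 155.2 L × 38 mg/L = 5898 mg
Convert clearance: 78.3 mL/min × 60 min/h ÷ 1000 mL/L = 4.698 L/h
Maintenance infusion rate = CL × Css = 4.698 × 38 = 178.5 mg/h

(a) 5900 mg; (b) 179 mg/h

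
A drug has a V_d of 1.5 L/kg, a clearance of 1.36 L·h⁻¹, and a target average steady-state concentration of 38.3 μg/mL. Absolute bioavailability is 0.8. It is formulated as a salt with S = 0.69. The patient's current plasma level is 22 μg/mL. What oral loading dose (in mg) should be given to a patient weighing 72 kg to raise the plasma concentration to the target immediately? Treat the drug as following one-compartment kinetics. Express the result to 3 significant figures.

3190 mg

Vd = 1.5 L/kg × 72 kg = 108.0 L
The loading dose fills Vd to the target concentration.
Concentration deficit ΔC = 38.3 − 22 = 16.30 mg/L
LD = Vd × ΔC / F / S = 108.0 × 16.30 / 0.8 / 0.69 = 3189 mg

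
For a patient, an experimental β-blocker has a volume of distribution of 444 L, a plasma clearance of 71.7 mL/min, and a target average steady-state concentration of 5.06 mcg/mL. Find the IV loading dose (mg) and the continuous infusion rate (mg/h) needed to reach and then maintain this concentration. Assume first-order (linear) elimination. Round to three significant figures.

(a) 2250 mg; (b) 21.8 mg/h

Loading dose = Vd × C = 444.0 × 5.06 = 2247 mg
Convert clearance: 71.7 mL/min × 60 min/h ÷ 1000 mL/L = 4.302 L/h
Maintenance infusion rate = CL × Css = 4.302 × 5.06 = 21.77 mg/h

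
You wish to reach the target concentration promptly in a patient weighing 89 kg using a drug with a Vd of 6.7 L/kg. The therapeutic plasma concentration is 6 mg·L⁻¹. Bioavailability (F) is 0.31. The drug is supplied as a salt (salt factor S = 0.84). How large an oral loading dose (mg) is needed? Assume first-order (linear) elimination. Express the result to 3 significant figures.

13700 mg

Vd = 6.7 L/kg × 89 kg = 596.3 L
The loading dose fills Vd to the target concentration.
LD = Vd × C / F / S = 596.3 × 6.000 / 0.31 / 0.84 = 13740 mg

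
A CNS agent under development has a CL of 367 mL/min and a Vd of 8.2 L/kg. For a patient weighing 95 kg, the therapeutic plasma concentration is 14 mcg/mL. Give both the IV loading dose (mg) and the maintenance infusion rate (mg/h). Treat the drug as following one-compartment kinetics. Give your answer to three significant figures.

Total Vd = 8.2 × 95 = 779.0 L
LD = Vd · C_target = 779.0 × 14 = 10910 mg
CL = 367 mL/min = 367 × 0.06 = 22.02 L/h
Infusion rate = 22.02 L/h × 14 mg/L = 308.3 mg/h

(a) 10900 mg; (b) 308 mg/h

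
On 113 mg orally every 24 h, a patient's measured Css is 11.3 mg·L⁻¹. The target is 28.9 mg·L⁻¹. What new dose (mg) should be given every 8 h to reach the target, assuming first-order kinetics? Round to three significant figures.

With linear kinetics, Css is proportional to dose rate (D/τ) at fixed clearance.
D₂ = D₁ × (Css,target / Css,current) × (τ₂/τ₁) = 113 × (28.9/11.3) × (8/24) = 96.33 mg

96.3 mg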